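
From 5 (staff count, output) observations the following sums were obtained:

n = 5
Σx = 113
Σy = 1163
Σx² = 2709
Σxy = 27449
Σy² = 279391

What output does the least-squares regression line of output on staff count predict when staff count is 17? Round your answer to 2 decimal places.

190.56

Sxx = Σx² − (Σx)²/n = 2709 − 2553.8 = 155.2
Sxy = Σxy − (Σx)(Σy)/n = 27449 − 26283.8 = 1165.2
b = Sxy/Sxx = 1165.2/155.2 = 7.507732
a = ȳ − b·x̄ = 232.6 − 7.507732·22.6 = 62.925258
ŷ(17) = a + b·17 = 62.925258 + 7.507732·17 = 190.556701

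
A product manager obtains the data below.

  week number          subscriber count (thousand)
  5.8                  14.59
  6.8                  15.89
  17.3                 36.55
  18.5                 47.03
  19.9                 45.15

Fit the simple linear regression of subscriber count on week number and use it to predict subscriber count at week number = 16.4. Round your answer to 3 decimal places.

n = 5, Σx = 68.3, Σy = 159.21, Σxy = 2593.529, Σx² = 1117.43
Sxx = Σx² − (Σx)²/n = 1117.43 − 932.978 = 184.452
Sxy = Σxy − (Σx)(Σy)/n = 2593.529 − 2174.8086 = 418.7204
b = Sxy/Sxx = 418.7204/184.452 = 2.270078
a = ȳ − b·x̄ = 31.842 − 2.270078·13.66 = 0.832737
ŷ(16.4) = a + b·16.4 = 0.832737 + 2.270078·16.4 = 38.062013

38.062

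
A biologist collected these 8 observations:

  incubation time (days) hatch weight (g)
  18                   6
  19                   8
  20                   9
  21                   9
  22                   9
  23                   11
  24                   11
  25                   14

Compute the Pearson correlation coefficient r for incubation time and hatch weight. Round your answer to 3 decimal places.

0.941

n = 8, Σx = 172, Σy = 77, Σxy = 1694, Σx² = 3740, Σy² = 781
Sxx = Σx² − (Σx)²/n = 3740 − 3698 = 42
Sxy = Σxy − (Σx)(Σy)/n = 1694 − 1655.5 = 38.5
Syy = Σy² − (Σy)²/n = 781 − 741.125 = 39.875
r = Sxy/√(Sxx·Syy) = 38.5/√(1674.75) = 38.5/40.923710 = 0.940775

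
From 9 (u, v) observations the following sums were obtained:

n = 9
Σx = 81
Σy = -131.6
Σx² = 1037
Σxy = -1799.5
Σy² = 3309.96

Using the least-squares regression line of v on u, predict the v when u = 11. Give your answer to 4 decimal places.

-18.6164

Sxx = Σx² − (Σx)²/n = 1037 − 729 = 308
Sxy = Σxy − (Σx)(Σy)/n = -1799.5 − (-1184.4) = -615.1
b = Sxy/Sxx = -615.1/308 = -1.997078
a = ȳ − b·x̄ = -14.622222 − (-1.997078)·9 = 3.351479
ŷ(11) = a + b·11 = 3.351479 + (-1.997078)·11 = -18.616378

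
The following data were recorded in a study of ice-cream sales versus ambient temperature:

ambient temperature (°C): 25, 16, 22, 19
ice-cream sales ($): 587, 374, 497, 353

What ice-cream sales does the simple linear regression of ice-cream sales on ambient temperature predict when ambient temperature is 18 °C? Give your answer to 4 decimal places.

n = 4, Σx = 82, Σy = 1811, Σxy = 38300, Σx² = 1726
Sxx = Σx² − (Σx)²/n = 1726 − 1681 = 45
Sxy = Σxy − (Σx)(Σy)/n = 38300 − 37125.5 = 1174.5
b = Sxy/Sxx = 1174.5/45 = 26.1
a = ȳ − b·x̄ = 452.75 − 26.1·20.5 = -82.3
ŷ(18) = a + b·18 = -82.3 + 26.1·18 = 387.5

387.5000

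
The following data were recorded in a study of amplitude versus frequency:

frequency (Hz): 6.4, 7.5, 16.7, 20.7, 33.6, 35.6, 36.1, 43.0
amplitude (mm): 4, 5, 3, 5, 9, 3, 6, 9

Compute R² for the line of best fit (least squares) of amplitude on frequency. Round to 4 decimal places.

0.3158

n = 8, Σx = 199.6, Σy = 44, Σxy = 1229.5, Σx² = 6353.12, Σy² = 282
Sxx = Σx² − (Σx)²/n = 6353.12 − 4980.02 = 1373.1
Sxy = Σxy − (Σx)(Σy)/n = 1229.5 − 1097.8 = 131.7
Syy = Σy² − (Σy)²/n = 282 − 242 = 40
R² = Sxy²/(Sxx·Syy) = (131.7)²/(1373.1·40) = 0.315798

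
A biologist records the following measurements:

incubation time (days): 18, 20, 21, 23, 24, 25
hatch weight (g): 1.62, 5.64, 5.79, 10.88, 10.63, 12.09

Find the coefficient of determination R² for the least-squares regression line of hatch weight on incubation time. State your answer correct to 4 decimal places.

n = 6, Σx = 131, Σy = 46.65, Σxy = 1071.16, Σx² = 2895, Σy² = 445.4975
Sxx = Σx² − (Σx)²/n = 2895 − 2860.166667 = 34.833333
Sxy = Σxy − (Σx)(Σy)/n = 1071.16 − 1018.525 = 52.635
Syy = Σy² − (Σy)²/n = 445.4975 − 362.70375 = 82.79375
R² = Sxy²/(Sxx·Syy) = (52.635)²/(34.833333·82.79375) = 0.960631

0.9606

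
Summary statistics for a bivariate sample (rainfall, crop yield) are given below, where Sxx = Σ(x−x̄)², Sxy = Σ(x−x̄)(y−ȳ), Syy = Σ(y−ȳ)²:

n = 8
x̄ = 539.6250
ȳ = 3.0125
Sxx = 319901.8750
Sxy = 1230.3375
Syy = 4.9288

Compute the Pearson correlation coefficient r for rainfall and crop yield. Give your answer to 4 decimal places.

0.9798

r = Sxy/√(Sxx·Syy) = 1230.3375/√(1576732.3615) = 1230.3375/1255.680039 = 0.979818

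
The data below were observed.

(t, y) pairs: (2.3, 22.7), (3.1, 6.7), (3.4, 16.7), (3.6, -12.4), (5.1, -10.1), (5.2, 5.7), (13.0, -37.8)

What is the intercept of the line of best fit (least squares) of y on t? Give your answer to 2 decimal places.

n = 7, Σx = 35.7, Σy = -8.5, Σxy = -428.15, Σx² = 261.47
Sxx = Σx² − (Σx)²/n = 261.47 − 182.07 = 79.4
Sxy = Σxy − (Σx)(Σy)/n = -428.15 − (-43.35) = -384.8
b = Sxy/Sxx = -384.8/79.4 = -4.846348
a = ȳ − b·x̄ = -1.214286 − (-4.846348)·5.1 = 23.502087

23.50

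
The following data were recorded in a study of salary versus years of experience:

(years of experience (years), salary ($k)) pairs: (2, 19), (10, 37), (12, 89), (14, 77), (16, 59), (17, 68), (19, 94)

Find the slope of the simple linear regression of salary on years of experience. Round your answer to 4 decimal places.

n = 7, Σx = 90, Σy = 443, Σxy = 6440, Σx² = 1350
Sxx = Σx² − (Σx)²/n = 1350 − 1157.142857 = 192.857143
Sxy = Σxy − (Σx)(Σy)/n = 6440 − 5695.714286 = 744.285714
b = Sxy/Sxx = 744.285714/192.857143 = 3.859259

3.8593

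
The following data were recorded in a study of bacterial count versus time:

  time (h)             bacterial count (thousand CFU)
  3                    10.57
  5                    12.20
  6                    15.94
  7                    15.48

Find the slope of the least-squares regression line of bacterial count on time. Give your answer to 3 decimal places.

1.396

n = 4, Σx = 21, Σy = 54.19, Σxy = 296.71, Σx² = 119
Sxx = Σx² − (Σx)²/n = 119 − 110.25 = 8.75
Sxy = Σxy − (Σx)(Σy)/n = 296.71 − 284.4975 = 12.2125
b = Sxy/Sxx = 12.2125/8.75 = 1.395714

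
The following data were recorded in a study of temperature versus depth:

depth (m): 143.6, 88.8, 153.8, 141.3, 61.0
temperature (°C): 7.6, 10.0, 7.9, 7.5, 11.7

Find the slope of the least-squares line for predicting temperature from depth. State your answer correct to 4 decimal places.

-0.0446

n = 5, Σx = 588.5, Σy = 44.7, Σxy = 4967.83, Σx² = 75847.53
Sxx = Σx² − (Σx)²/n = 75847.53 − 69266.45 = 6581.08
Sxy = Σxy − (Σx)(Σy)/n = 4967.83 − 5261.19 = -293.36
b = Sxy/Sxx = -293.36/6581.08 = -0.044576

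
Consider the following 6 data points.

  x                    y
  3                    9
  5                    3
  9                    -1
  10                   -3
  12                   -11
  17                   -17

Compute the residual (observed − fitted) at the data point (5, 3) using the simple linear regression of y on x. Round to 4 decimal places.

n = 6, Σx = 56, Σy = -20, Σxy = -418, Σx² = 648
Sxx = Σx² − (Σx)²/n = 648 − 522.666667 = 125.333333
Sxy = Σxy − (Σx)(Σy)/n = -418 − (-186.666667) = -231.333333
b = Sxy/Sxx = -231.333333/125.333333 = -1.845745
a = ȳ − b·x̄ = -3.333333 − (-1.845745)·9.333333 = 13.893617
ŷ(5) = 13.893617 + (-1.845745)·5 = 4.664894
residual = y − ŷ = 3 − 4.664894 = -1.664894

-1.6649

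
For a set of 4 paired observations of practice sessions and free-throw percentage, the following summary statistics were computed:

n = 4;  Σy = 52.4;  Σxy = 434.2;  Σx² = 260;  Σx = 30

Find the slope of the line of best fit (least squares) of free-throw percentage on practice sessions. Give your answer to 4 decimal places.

1.1771

Sxx = Σx² − (Σx)²/n = 260 − 225 = 35
Sxy = Σxy − (Σx)(Σy)/n = 434.2 − 393 = 41.2
b = Sxy/Sxx = 41.2/35 = 1.177143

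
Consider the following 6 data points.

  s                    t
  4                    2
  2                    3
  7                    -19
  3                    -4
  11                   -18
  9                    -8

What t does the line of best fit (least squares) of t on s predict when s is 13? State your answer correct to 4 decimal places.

n = 6, Σx = 36, Σy = -44, Σxy = -401, Σx² = 280
Sxx = Σx² − (Σx)²/n = 280 − 216 = 64
Sxy = Σxy − (Σx)(Σy)/n = -401 − (-264) = -137
b = Sxy/Sxx = -137/64 = -2.140625
a = ȳ − b·x̄ = -7.333333 − (-2.140625)·6 = 5.510417
ŷ(13) = a + b·13 = 5.510417 + (-2.140625)·13 = -22.317708

-22.3177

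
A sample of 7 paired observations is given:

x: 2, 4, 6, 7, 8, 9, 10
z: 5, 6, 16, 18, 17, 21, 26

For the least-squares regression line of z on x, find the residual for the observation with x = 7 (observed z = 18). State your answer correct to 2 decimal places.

1.31

n = 7, Σx = 46, Σy = 109, Σxy = 841, Σx² = 350
Sxx = Σx² − (Σx)²/n = 350 − 302.285714 = 47.714286
Sxy = Σxy − (Σx)(Σy)/n = 841 − 716.285714 = 124.714286
b = Sxy/Sxx = 124.714286/47.714286 = 2.613772
a = ȳ − b·x̄ = 15.571429 − 2.613772·6.571429 = -1.604790
ŷ(7) = -1.604790 + 2.613772·7 = 16.691617
residual = y − ŷ = 18 − 16.691617 = 1.308383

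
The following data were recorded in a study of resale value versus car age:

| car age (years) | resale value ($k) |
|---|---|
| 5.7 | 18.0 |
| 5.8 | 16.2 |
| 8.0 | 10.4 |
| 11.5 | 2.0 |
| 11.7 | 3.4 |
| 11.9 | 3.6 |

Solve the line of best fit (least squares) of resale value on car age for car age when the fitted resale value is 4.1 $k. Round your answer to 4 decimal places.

11.1782

n = 6, Σx = 54.6, Σy = 53.6, Σxy = 385.38, Σx² = 540.88
Sxx = Σx² − (Σx)²/n = 540.88 − 496.86 = 44.02
Sxy = Σxy − (Σx)(Σy)/n = 385.38 − 487.76 = -102.38
b = Sxy/Sxx = -102.38/44.02 = -2.325761
a = ȳ − b·x̄ = 8.933333 − (-2.325761)·9.1 = 30.097759
Set a + b·x = 4.1: x = (4.1 − 30.097759) / (-2.325761) = 11.178173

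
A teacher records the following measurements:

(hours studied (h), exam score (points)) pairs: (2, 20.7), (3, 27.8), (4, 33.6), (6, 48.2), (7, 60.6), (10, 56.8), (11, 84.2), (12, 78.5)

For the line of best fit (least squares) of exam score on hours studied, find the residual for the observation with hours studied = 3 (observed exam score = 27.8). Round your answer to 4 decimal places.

-0.9395

n = 8, Σx = 55, Σy = 410.4, Σxy = 3408.8, Σx² = 479
Sxx = Σx² − (Σx)²/n = 479 − 378.125 = 100.875
Sxy = Σxy − (Σx)(Σy)/n = 3408.8 − 2821.5 = 587.3
b = Sxy/Sxx = 587.3/100.875 = 5.822057
a = ȳ − b·x̄ = 51.3 − 5.822057·6.875 = 11.273358
ŷ(3) = 11.273358 + 5.822057·3 = 28.739529
residual = y − ŷ = 27.8 − 28.739529 = -0.939529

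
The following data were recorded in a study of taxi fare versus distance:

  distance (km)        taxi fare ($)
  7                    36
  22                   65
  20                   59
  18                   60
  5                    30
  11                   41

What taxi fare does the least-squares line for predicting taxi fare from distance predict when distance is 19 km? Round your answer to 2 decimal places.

n = 6, Σx = 83, Σy = 291, Σxy = 4543, Σx² = 1403
Sxx = Σx² − (Σx)²/n = 1403 − 1148.166667 = 254.833333
Sxy = Σxy − (Σx)(Σy)/n = 4543 − 4025.5 = 517.5
b = Sxy/Sxx = 517.5/254.833333 = 2.030739
a = ȳ − b·x̄ = 48.5 − 2.030739·13.833333 = 20.408110
ŷ(19) = a + b·19 = 20.408110 + 2.030739·19 = 58.992152

58.99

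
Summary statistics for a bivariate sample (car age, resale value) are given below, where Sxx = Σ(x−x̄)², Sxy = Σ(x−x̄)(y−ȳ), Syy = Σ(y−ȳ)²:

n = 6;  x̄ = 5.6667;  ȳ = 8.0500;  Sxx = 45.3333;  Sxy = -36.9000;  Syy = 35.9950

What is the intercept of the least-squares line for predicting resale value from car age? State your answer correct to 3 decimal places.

b = Sxy/Sxx = -36.9/45.3333 = -0.813971
a = ȳ − b·x̄ = 8.05 − (-0.813971)·5.6667 = 12.662531

12.663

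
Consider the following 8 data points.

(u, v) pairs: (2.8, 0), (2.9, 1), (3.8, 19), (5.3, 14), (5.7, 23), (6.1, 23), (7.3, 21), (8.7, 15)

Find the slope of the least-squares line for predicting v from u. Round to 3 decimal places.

n = 8, Σx = 42.6, Σy = 116, Σxy = 704.5, Σx² = 257.46
Sxx = Σx² − (Σx)²/n = 257.46 − 226.845 = 30.615
Sxy = Σxy − (Σx)(Σy)/n = 704.5 − 617.7 = 86.8
b = Sxy/Sxx = 86.8/30.615 = 2.835211

2.835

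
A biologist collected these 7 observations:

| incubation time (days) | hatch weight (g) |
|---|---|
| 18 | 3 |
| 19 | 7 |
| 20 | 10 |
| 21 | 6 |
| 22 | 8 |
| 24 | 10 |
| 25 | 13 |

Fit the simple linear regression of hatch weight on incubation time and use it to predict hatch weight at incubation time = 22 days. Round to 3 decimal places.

n = 7, Σx = 149, Σy = 57, Σxy = 1254, Σx² = 3211
Sxx = Σx² − (Σx)²/n = 3211 − 3171.571429 = 39.428571
Sxy = Σxy − (Σx)(Σy)/n = 1254 − 1213.285714 = 40.714286
b = Sxy/Sxx = 40.714286/39.428571 = 1.032609
a = ȳ − b·x̄ = 8.142857 − 1.032609·21.285714 = -13.836957
ŷ(22) = a + b·22 = -13.836957 + 1.032609·22 = 8.880435

8.880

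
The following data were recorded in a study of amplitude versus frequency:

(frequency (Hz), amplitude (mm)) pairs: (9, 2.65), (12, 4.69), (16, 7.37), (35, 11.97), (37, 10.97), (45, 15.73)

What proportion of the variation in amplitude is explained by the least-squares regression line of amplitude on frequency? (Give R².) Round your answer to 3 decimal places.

n = 6, Σx = 154, Σy = 53.38, Σxy = 1730.74, Σx² = 5100, Σy² = 594.3902
Sxx = Σx² − (Σx)²/n = 5100 − 3952.666667 = 1147.333333
Sxy = Σxy − (Σx)(Σy)/n = 1730.74 − 1370.086667 = 360.653333
Syy = Σy² − (Σy)²/n = 594.3902 − 474.904067 = 119.486133
R² = Sxy²/(Sxx·Syy) = (360.653333)²/(1147.333333·119.486133) = 0.948796

0.949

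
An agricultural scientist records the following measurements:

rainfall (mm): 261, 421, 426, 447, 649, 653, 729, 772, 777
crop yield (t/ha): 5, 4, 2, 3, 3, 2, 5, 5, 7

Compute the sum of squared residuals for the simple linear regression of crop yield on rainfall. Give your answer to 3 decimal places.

n = 9, Σx = 5135, Σy = 36, Σxy = 21379, Σx² = 3205411, Σy² = 166
Sxx = Σx² − (Σx)²/n = 3205411 − 2929802.777778 = 275608.222222
Sxy = Σxy − (Σx)(Σy)/n = 21379 − 20540 = 839
Syy = Σy² − (Σy)²/n = 166 − 144 = 22
b = Sxy/Sxx = 839/275608.222222 = 0.003044
SSE = Syy − b·Sxy = 22 − 0.003044·839 = 19.445936

19.446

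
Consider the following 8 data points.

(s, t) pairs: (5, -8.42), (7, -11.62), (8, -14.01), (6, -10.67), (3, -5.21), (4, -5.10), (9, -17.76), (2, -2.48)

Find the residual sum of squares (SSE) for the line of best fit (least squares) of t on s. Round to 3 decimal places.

n = 8, Σx = 44, Σy = -75.27, Σxy = -500.37, Σx² = 284, Σy² = 890.7719
Sxx = Σx² − (Σx)²/n = 284 − 242 = 42
Sxy = Σxy − (Σx)(Σy)/n = -500.37 − (-413.985) = -86.385
Syy = Σy² − (Σy)²/n = 890.7719 − 708.196613 = 182.575288
b = Sxy/Sxx = -86.385/42 = -2.056786
SSE = Syy − b·Sxy = 182.575288 − (-2.056786)·(-86.385) = 4.899854

4.900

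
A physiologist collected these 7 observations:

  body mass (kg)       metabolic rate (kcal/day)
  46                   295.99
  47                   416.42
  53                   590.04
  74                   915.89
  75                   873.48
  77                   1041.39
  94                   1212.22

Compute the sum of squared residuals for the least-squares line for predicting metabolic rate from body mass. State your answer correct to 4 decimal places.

26648.9182

n = 7, Σx = 466, Σy = 5345.43, Σxy = 391881.97, Σx² = 33000, Σy² = 4764955.1611
Sxx = Σx² − (Σx)²/n = 33000 − 31022.285714 = 1977.714286
Sxy = Σxy − (Σx)(Σy)/n = 391881.97 − 355852.911429 = 36029.058571
Syy = Σy² − (Σy)²/n = 4764955.1611 − 4081945.983557 = 683009.177543
b = Sxy/Sxx = 36029.058571/1977.714286 = 18.217525
SSE = Syy − b·Sxy = 683009.177543 − 18.217525·36029.058571 = 26648.918167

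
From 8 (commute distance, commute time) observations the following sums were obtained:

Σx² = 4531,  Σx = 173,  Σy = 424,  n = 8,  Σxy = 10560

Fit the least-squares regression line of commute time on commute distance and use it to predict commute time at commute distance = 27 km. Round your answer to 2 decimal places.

Sxx = Σx² − (Σx)²/n = 4531 − 3741.125 = 789.875
Sxy = Σxy − (Σx)(Σy)/n = 10560 − 9169 = 1391
b = Sxy/Sxx = 1391/789.875 = 1.761038
a = ȳ − b·x̄ = 53 − 1.761038·21.625 = 14.917550
ŷ(27) = a + b·27 = 14.917550 + 1.761038·27 = 62.465580

62.47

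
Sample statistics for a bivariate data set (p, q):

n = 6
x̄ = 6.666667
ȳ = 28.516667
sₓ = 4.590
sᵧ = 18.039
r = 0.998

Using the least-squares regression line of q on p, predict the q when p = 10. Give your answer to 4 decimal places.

41.5907

b = r · sᵧ/sₓ = 0.998 · 18.039/4.59 = 3.922205
a = ȳ − b·x̄ = 28.516667 − 3.922205·6.666667 = 2.368631
ŷ(10) = a + b·10 = 2.368631 + 3.922205·10 = 41.590683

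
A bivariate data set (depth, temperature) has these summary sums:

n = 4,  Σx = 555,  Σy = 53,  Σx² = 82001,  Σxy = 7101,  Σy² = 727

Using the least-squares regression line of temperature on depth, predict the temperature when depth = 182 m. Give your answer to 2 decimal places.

Sxx = Σx² − (Σx)²/n = 82001 − 77006.25 = 4994.75
Sxy = Σxy − (Σx)(Σy)/n = 7101 − 7353.75 = -252.75
b = Sxy/Sxx = -252.75/4994.75 = -0.050603
a = ȳ − b·x̄ = 13.25 − (-0.050603)·138.75 = 20.271185
ŷ(182) = a + b·182 = 20.271185 + (-0.050603)·182 = 11.061414

11.06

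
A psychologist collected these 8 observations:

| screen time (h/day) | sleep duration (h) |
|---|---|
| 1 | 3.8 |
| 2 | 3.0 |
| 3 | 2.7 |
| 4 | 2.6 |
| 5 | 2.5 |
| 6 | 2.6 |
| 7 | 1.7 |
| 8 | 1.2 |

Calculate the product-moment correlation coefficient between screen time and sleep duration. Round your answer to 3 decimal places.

n = 8, Σx = 36, Σy = 20.1, Σxy = 77.9, Σx² = 204, Σy² = 54.83
Sxx = Σx² − (Σx)²/n = 204 − 162 = 42
Sxy = Σxy − (Σx)(Σy)/n = 77.9 − 90.45 = -12.55
Syy = Σy² − (Σy)²/n = 54.83 − 50.50125 = 4.32875
r = Sxy/√(Sxx·Syy) = -12.55/√(181.8075) = -12.55/13.483601 = -0.930760

-0.931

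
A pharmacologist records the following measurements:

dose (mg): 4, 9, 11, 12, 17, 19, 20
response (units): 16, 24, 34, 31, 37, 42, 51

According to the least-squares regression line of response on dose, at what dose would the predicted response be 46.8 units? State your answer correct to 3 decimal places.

20.123

n = 7, Σx = 92, Σy = 235, Σxy = 3473, Σx² = 1412
Sxx = Σx² − (Σx)²/n = 1412 − 1209.142857 = 202.857143
Sxy = Σxy − (Σx)(Σy)/n = 3473 − 3088.571429 = 384.428571
b = Sxy/Sxx = 384.428571/202.857143 = 1.895070
a = ȳ − b·x̄ = 33.571429 − 1.895070·13.142857 = 8.664789
Set a + b·x = 46.8: x = (46.8 − 8.664789) / 1.895070 = 20.123374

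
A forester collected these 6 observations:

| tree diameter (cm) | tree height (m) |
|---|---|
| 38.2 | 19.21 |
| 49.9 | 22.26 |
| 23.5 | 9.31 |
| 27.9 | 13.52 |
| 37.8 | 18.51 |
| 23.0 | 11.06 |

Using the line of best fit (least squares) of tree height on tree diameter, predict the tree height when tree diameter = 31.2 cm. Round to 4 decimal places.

n = 6, Σx = 200.3, Σy = 93.87, Σxy = 3394.647, Σx² = 7237.75
Sxx = Σx² − (Σx)²/n = 7237.75 − 6686.681667 = 551.068333
Sxy = Σxy − (Σx)(Σy)/n = 3394.647 − 3133.6935 = 260.9535
b = Sxy/Sxx = 260.9535/551.068333 = 0.473541
a = ȳ − b·x̄ = 15.645 − 0.473541·33.383333 = -0.163380
ŷ(31.2) = a + b·31.2 = -0.163380 + 0.473541·31.2 = 14.611102

14.6111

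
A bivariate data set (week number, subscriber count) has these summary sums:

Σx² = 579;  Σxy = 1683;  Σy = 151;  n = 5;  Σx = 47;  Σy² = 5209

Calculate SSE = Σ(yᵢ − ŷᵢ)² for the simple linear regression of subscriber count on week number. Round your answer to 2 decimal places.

Sxx = Σx² − (Σx)²/n = 579 − 441.8 = 137.2
Sxy = Σxy − (Σx)(Σy)/n = 1683 − 1419.4 = 263.6
Syy = Σy² − (Σy)²/n = 5209 − 4560.2 = 648.8
b = Sxy/Sxx = 263.6/137.2 = 1.921283
SSE = Syy − b·Sxy = 648.8 − 1.921283·263.6 = 142.349854

142.35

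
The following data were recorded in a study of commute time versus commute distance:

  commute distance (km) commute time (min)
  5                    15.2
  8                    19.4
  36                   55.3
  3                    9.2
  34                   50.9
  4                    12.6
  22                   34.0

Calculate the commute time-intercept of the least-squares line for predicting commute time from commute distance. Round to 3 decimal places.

7.316

n = 7, Σx = 112, Σy = 196.6, Σxy = 4778.6, Σx² = 3050
Sxx = Σx² − (Σx)²/n = 3050 − 1792 = 1258
Sxy = Σxy − (Σx)(Σy)/n = 4778.6 − 3145.6 = 1633
b = Sxy/Sxx = 1633/1258 = 1.298092
a = ȳ − b·x̄ = 28.085714 − 1.298092·16 = 7.316239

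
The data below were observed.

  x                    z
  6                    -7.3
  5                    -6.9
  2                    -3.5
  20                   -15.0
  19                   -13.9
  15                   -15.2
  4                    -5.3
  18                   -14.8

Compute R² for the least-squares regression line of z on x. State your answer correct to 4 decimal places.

n = 8, Σx = 89, Σy = -81.9, Σxy = -1165, Σx² = 1391, Σy² = 1009.53
Sxx = Σx² − (Σx)²/n = 1391 − 990.125 = 400.875
Sxy = Σxy − (Σx)(Σy)/n = -1165 − (-911.1375) = -253.8625
Syy = Σy² − (Σy)²/n = 1009.53 − 838.45125 = 171.07875
R² = Sxy²/(Sxx·Syy) = (-253.8625)²/(400.875·171.07875) = 0.939706

0.9397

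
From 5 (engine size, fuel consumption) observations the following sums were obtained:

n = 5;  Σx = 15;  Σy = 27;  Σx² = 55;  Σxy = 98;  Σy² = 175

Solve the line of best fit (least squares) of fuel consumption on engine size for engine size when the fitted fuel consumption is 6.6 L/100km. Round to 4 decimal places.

Sxx = Σx² − (Σx)²/n = 55 − 45 = 10
Sxy = Σxy − (Σx)(Σy)/n = 98 − 81 = 17
b = Sxy/Sxx = 17/10 = 1.7
a = ȳ − b·x̄ = 5.4 − 1.7·3 = 0.3
Set a + b·x = 6.6: x = (6.6 − 0.3) / 1.7 = 3.705882

3.7059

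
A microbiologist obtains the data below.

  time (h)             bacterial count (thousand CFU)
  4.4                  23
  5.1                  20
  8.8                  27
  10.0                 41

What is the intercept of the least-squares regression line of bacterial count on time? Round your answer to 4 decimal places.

n = 4, Σx = 28.3, Σy = 111, Σxy = 850.8, Σx² = 222.81
Sxx = Σx² − (Σx)²/n = 222.81 − 200.2225 = 22.5875
Sxy = Σxy − (Σx)(Σy)/n = 850.8 − 785.325 = 65.475
b = Sxy/Sxx = 65.475/22.5875 = 2.898727
a = ȳ − b·x̄ = 27.75 − 2.898727·7.075 = 7.241505

7.2415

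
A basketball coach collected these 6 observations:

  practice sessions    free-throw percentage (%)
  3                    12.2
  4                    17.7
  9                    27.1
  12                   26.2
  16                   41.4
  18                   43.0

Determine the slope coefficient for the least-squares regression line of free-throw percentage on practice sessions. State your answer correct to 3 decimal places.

n = 6, Σx = 62, Σy = 167.6, Σxy = 2102.1, Σx² = 830
Sxx = Σx² − (Σx)²/n = 830 − 640.666667 = 189.333333
Sxy = Σxy − (Σx)(Σy)/n = 2102.1 − 1731.866667 = 370.233333
b = Sxy/Sxx = 370.233333/189.333333 = 1.955458

1.955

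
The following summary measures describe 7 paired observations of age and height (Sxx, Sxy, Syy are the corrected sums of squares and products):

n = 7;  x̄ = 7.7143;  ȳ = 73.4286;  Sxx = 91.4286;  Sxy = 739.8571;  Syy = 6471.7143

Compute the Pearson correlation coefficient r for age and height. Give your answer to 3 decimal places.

0.962

r = Sxy/√(Sxx·Syy) = 739.8571/√(591699.778049) = 739.8571/769.220240 = 0.961827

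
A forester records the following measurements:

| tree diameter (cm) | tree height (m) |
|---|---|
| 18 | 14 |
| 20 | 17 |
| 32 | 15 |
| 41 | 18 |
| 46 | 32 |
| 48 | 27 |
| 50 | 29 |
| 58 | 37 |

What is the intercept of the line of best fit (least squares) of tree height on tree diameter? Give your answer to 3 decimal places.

2.837

n = 8, Σx = 313, Σy = 189, Σxy = 8174, Σx² = 13713
Sxx = Σx² − (Σx)²/n = 13713 − 12246.125 = 1466.875
Sxy = Σxy − (Σx)(Σy)/n = 8174 − 7394.625 = 779.375
b = Sxy/Sxx = 779.375/1466.875 = 0.531317
a = ȳ − b·x̄ = 23.625 − 0.531317·39.125 = 2.837239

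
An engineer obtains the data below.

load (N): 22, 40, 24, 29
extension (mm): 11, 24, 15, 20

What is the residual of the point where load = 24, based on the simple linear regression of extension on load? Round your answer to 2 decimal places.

n = 4, Σx = 115, Σy = 70, Σxy = 2142, Σx² = 3501
Sxx = Σx² − (Σx)²/n = 3501 − 3306.25 = 194.75
Sxy = Σxy − (Σx)(Σy)/n = 2142 − 2012.5 = 129.5
b = Sxy/Sxx = 129.5/194.75 = 0.664955
a = ȳ − b·x̄ = 17.5 − 0.664955·28.75 = -1.617458
ŷ(24) = -1.617458 + 0.664955·24 = 14.341463
residual = y − ŷ = 15 − 14.341463 = 0.658537

0.66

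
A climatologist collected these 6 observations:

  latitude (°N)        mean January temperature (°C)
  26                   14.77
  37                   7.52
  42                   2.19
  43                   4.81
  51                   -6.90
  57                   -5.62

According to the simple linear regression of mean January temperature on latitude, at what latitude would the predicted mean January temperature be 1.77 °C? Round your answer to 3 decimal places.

44.073

n = 6, Σx = 256, Σy = 16.77, Σxy = 288.83, Σx² = 11508
Sxx = Σx² − (Σx)²/n = 11508 − 10922.666667 = 585.333333
Sxy = Σxy − (Σx)(Σy)/n = 288.83 − 715.52 = -426.69
b = Sxy/Sxx = -426.69/585.333333 = -0.728969
a = ȳ − b·x̄ = 2.795 − (-0.728969)·42.666667 = 33.897688
Set a + b·x = 1.77: x = (1.77 − 33.897688) / (-0.728969) = 44.072762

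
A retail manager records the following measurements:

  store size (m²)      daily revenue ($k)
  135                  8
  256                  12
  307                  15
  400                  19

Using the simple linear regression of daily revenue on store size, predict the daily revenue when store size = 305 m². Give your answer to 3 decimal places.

n = 4, Σx = 1098, Σy = 54, Σxy = 16357, Σx² = 338010
Sxx = Σx² − (Σx)²/n = 338010 − 301401 = 36609
Sxy = Σxy − (Σx)(Σy)/n = 16357 − 14823 = 1534
b = Sxy/Sxx = 1534/36609 = 0.041902
a = ȳ − b·x̄ = 13.5 − 0.041902·274.5 = 1.997828
ŷ(305) = a + b·305 = 1.997828 + 0.041902·305 = 14.778019

14.778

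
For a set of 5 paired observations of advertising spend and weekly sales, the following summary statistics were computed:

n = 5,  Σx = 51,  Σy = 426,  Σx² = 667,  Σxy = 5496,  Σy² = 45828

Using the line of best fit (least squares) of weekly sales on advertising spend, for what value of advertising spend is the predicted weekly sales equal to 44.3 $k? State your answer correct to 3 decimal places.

4.983

Sxx = Σx² − (Σx)²/n = 667 − 520.2 = 146.8
Sxy = Σxy − (Σx)(Σy)/n = 5496 − 4345.2 = 1150.8
b = Sxy/Sxx = 1150.8/146.8 = 7.839237
a = ȳ − b·x̄ = 85.2 − 7.839237·10.2 = 5.239782
Set a + b·x = 44.3: x = (44.3 − 5.239782) / 7.839237 = 4.982656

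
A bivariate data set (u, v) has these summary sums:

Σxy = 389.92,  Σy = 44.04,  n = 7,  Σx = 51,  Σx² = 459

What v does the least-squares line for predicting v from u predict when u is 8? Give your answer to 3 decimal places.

6.856

Sxx = Σx² − (Σx)²/n = 459 − 371.571429 = 87.428571
Sxy = Σxy − (Σx)(Σy)/n = 389.92 − 320.862857 = 69.057143
b = Sxy/Sxx = 69.057143/87.428571 = 0.789869
a = ȳ − b·x̄ = 6.291429 − 0.789869·7.285714 = 0.536667
ŷ(8) = a + b·8 = 0.536667 + 0.789869·8 = 6.855621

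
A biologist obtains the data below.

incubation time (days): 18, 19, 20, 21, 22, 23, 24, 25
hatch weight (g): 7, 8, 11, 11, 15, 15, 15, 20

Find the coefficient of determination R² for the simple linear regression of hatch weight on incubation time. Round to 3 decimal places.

n = 8, Σx = 172, Σy = 102, Σxy = 2264, Σx² = 3740, Σy² = 1430
Sxx = Σx² − (Σx)²/n = 3740 − 3698 = 42
Sxy = Σxy − (Σx)(Σy)/n = 2264 − 2193 = 71
Syy = Σy² − (Σy)²/n = 1430 − 1300.5 = 129.5
R² = Sxy²/(Sxx·Syy) = (71)²/(42·129.5) = 0.926825

0.927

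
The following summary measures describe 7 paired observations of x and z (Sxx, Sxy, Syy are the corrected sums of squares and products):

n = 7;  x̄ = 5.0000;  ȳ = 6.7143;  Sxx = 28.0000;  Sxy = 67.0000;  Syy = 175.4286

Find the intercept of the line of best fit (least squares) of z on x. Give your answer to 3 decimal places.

-5.250

b = Sxy/Sxx = 67/28 = 2.392857
a = ȳ − b·x̄ = 6.7143 − 2.392857·5 = -5.249986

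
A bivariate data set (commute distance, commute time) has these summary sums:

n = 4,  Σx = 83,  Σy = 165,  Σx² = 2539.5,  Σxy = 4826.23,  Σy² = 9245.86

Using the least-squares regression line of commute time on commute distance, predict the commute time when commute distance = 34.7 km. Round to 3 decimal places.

Sxx = Σx² − (Σx)²/n = 2539.5 − 1722.25 = 817.25
Sxy = Σxy − (Σx)(Σy)/n = 4826.23 − 3423.75 = 1402.48
b = Sxy/Sxx = 1402.48/817.25 = 1.716097
a = ȳ − b·x̄ = 41.25 − 1.716097·20.75 = 5.640994
ŷ(34.7) = a + b·34.7 = 5.640994 + 1.716097·34.7 = 65.189548

65.190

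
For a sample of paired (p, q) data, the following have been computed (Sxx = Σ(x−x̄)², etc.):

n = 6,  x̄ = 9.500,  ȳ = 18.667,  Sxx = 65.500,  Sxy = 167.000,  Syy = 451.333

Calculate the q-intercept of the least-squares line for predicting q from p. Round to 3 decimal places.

b = Sxy/Sxx = 167/65.5 = 2.549618
a = ȳ − b·x̄ = 18.667 − 2.549618·9.5 = -5.554374

-5.554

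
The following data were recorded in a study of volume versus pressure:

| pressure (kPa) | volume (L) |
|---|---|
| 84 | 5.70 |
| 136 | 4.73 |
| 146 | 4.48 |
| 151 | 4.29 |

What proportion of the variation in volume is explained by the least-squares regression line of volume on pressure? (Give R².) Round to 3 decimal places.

0.992

n = 4, Σx = 517, Σy = 19.2, Σxy = 2423.95, Σx² = 69669, Σy² = 93.3374
Sxx = Σx² − (Σx)²/n = 69669 − 66822.25 = 2846.75
Sxy = Σxy − (Σx)(Σy)/n = 2423.95 − 2481.6 = -57.65
Syy = Σy² − (Σy)²/n = 93.3374 − 92.16 = 1.1774
R² = Sxy²/(Sxx·Syy) = (-57.65)²/(2846.75·1.1774) = 0.991574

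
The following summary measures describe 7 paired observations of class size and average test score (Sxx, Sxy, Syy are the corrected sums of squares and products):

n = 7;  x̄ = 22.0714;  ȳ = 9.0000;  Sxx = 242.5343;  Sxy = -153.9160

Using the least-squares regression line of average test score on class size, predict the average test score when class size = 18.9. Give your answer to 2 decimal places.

b = Sxy/Sxx = -153.916/242.5343 = -0.634615
a = ȳ − b·x̄ = 9 − (-0.634615)·22.0714 = 23.006850
ŷ(18.9) = a + b·18.9 = 23.006850 + (-0.634615)·18.9 = 11.012619

11.01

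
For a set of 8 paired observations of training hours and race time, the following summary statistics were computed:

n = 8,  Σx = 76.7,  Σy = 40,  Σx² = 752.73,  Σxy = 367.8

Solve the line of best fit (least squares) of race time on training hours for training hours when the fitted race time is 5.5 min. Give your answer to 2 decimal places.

9.03

Sxx = Σx² − (Σx)²/n = 752.73 − 735.36125 = 17.36875
Sxy = Σxy − (Σx)(Σy)/n = 367.8 − 383.5 = -15.7
b = Sxy/Sxx = -15.7/17.36875 = -0.903922
a = ȳ − b·x̄ = 5 − (-0.903922)·9.5875 = 13.666355
Set a + b·x = 5.5: x = (5.5 − 13.666355) / (-0.903922) = 9.034355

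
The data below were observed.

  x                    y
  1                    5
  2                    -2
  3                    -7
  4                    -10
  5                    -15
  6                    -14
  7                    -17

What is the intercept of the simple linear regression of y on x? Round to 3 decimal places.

n = 7, Σx = 28, Σy = -60, Σxy = -338, Σx² = 140
Sxx = Σx² − (Σx)²/n = 140 − 112 = 28
Sxy = Σxy − (Σx)(Σy)/n = -338 − (-240) = -98
b = Sxy/Sxx = -98/28 = -3.5
a = ȳ − b·x̄ = -8.571429 − (-3.5)·4 = 5.428571

5.429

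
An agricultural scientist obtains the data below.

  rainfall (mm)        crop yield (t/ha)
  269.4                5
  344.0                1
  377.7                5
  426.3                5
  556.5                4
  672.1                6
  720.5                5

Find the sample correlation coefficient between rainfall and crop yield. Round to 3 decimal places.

0.398

n = 7, Σx = 3366.5, Σy = 31, Σxy = 15572.1, Σx² = 1795832.25, Σy² = 153
Sxx = Σx² − (Σx)²/n = 1795832.25 − 1619046.035714 = 176786.214286
Sxy = Σxy − (Σx)(Σy)/n = 15572.1 − 14908.785714 = 663.314286
Syy = Σy² − (Σy)²/n = 153 − 137.285714 = 15.714286
r = Sxy/√(Sxx·Syy) = 663.314286/√(2778069.081633) = 663.314286/1666.754056 = 0.397968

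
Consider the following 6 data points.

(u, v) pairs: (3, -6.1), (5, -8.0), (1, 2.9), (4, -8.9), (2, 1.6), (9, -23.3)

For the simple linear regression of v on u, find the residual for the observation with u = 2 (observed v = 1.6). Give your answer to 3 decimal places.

2.052

n = 6, Σx = 24, Σy = -41.8, Σxy = -297.5, Σx² = 136
Sxx = Σx² − (Σx)²/n = 136 − 96 = 40
Sxy = Σxy − (Σx)(Σy)/n = -297.5 − (-167.2) = -130.3
b = Sxy/Sxx = -130.3/40 = -3.2575
a = ȳ − b·x̄ = -6.966667 − (-3.2575)·4 = 6.063333
ŷ(2) = 6.063333 + (-3.2575)·2 = -0.451667
residual = y − ŷ = 1.6 − (-0.451667) = 2.051667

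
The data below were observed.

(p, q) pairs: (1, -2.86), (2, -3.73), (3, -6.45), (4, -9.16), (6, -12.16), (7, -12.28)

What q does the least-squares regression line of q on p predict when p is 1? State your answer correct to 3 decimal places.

n = 6, Σx = 23, Σy = -46.64, Σxy = -225.23, Σx² = 115
Sxx = Σx² − (Σx)²/n = 115 − 88.166667 = 26.833333
Sxy = Σxy − (Σx)(Σy)/n = -225.23 − (-178.786667) = -46.443333
b = Sxy/Sxx = -46.443333/26.833333 = -1.730807
a = ȳ − b·x̄ = -7.773333 − (-1.730807)·3.833333 = -1.138571
ŷ(1) = a + b·1 = -1.138571 + (-1.730807)·1 = -2.869379

-2.869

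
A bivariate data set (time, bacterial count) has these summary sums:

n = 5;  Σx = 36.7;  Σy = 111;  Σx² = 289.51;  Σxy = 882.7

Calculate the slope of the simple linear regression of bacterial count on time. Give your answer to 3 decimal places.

Sxx = Σx² − (Σx)²/n = 289.51 − 269.378 = 20.132
Sxy = Σxy − (Σx)(Σy)/n = 882.7 − 814.74 = 67.96
b = Sxy/Sxx = 67.96/20.132 = 3.375720

3.376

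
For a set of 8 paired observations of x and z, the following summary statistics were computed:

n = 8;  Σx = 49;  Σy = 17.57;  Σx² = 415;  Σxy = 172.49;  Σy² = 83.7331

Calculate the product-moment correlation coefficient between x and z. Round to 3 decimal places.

0.901

Sxx = Σx² − (Σx)²/n = 415 − 300.125 = 114.875
Sxy = Σxy − (Σx)(Σy)/n = 172.49 − 107.61625 = 64.87375
Syy = Σy² − (Σy)²/n = 83.7331 − 38.588113 = 45.144987
r = Sxy/√(Sxx·Syy) = 64.87375/√(5186.030439) = 64.87375/72.014099 = 0.900848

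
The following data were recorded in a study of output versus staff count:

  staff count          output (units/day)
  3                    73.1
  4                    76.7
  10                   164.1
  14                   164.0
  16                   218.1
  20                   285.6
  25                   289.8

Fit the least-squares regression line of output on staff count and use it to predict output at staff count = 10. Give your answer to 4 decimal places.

148.0296

n = 7, Σx = 92, Σy = 1271.4, Σxy = 20909.7, Σx² = 1602
Sxx = Σx² − (Σx)²/n = 1602 − 1209.142857 = 392.857143
Sxy = Σxy − (Σx)(Σy)/n = 20909.7 − 16709.828571 = 4199.871429
b = Sxy/Sxx = 4199.871429/392.857143 = 10.690582
a = ȳ − b·x̄ = 181.628571 − 10.690582·13.142857 = 41.123782
ŷ(10) = a + b·10 = 41.123782 + 10.690582·10 = 148.0296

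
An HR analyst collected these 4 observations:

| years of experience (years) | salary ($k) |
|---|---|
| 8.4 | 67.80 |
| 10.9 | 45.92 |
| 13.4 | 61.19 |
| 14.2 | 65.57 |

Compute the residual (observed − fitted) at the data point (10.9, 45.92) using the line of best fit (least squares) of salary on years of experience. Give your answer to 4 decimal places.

n = 4, Σx = 46.9, Σy = 240.48, Σxy = 2821.088, Σx² = 570.57
Sxx = Σx² − (Σx)²/n = 570.57 − 549.9025 = 20.6675
Sxy = Σxy − (Σx)(Σy)/n = 2821.088 − 2819.628 = 1.46
b = Sxy/Sxx = 1.46/20.6675 = 0.070642
a = ȳ − b·x̄ = 60.12 − 0.070642·11.725 = 59.291719
ŷ(10.9) = 59.291719 + 0.070642·10.9 = 60.061720
residual = y − ŷ = 45.92 − 60.061720 = -14.141720

-14.1417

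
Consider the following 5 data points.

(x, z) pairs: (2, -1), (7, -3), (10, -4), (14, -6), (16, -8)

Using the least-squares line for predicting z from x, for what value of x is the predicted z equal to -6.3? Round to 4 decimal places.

13.7919

n = 5, Σx = 49, Σy = -22, Σxy = -275, Σx² = 605
Sxx = Σx² − (Σx)²/n = 605 − 480.2 = 124.8
Sxy = Σxy − (Σx)(Σy)/n = -275 − (-215.6) = -59.4
b = Sxy/Sxx = -59.4/124.8 = -0.475962
a = ȳ − b·x̄ = -4.4 − (-0.475962)·9.8 = 0.264423
Set a + b·x = -6.3: x = (-6.3 − 0.264423) / (-0.475962) = 13.791919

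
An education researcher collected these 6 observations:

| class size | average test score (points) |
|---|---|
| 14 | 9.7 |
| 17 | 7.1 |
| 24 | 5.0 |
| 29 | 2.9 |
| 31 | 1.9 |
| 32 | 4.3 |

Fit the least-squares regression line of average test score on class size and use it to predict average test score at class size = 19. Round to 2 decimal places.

n = 6, Σx = 147, Σy = 30.9, Σxy = 657.1, Σx² = 3887
Sxx = Σx² − (Σx)²/n = 3887 − 3601.5 = 285.5
Sxy = Σxy − (Σx)(Σy)/n = 657.1 − 757.05 = -99.95
b = Sxy/Sxx = -99.95/285.5 = -0.350088
a = ȳ − b·x̄ = 5.15 − (-0.350088)·24.5 = 13.727145
ŷ(19) = a + b·19 = 13.727145 + (-0.350088)·19 = 7.075482

7.08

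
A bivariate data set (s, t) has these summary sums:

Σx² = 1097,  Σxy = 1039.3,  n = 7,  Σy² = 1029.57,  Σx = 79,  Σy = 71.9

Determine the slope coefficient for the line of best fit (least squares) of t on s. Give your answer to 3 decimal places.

Sxx = Σx² − (Σx)²/n = 1097 − 891.571429 = 205.428571
Sxy = Σxy − (Σx)(Σy)/n = 1039.3 − 811.442857 = 227.857143
b = Sxy/Sxx = 227.857143/205.428571 = 1.109179

1.109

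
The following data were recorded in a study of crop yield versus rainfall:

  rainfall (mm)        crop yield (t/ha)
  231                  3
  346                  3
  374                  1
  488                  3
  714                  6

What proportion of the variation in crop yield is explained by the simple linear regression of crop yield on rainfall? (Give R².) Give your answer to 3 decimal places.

n = 5, Σx = 2153, Σy = 16, Σxy = 7853, Σx² = 1060893, Σy² = 64
Sxx = Σx² − (Σx)²/n = 1060893 − 927081.8 = 133811.2
Sxy = Σxy − (Σx)(Σy)/n = 7853 − 6889.6 = 963.4
Syy = Σy² − (Σy)²/n = 64 − 51.2 = 12.8
R² = Sxy²/(Sxx·Syy) = (963.4)²/(133811.2·12.8) = 0.541890

0.542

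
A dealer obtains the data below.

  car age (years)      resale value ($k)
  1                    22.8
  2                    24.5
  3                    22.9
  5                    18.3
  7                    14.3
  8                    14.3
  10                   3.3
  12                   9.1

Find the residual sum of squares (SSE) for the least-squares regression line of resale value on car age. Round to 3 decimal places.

n = 8, Σx = 48, Σy = 129.5, Σxy = 588.7, Σx² = 396, Σy² = 2482.07
Sxx = Σx² − (Σx)²/n = 396 − 288 = 108
Sxy = Σxy − (Σx)(Σy)/n = 588.7 − 777 = -188.3
Syy = Σy² − (Σy)²/n = 2482.07 − 2096.28125 = 385.78875
b = Sxy/Sxx = -188.3/108 = -1.743519
SSE = Syy − b·Sxy = 385.78875 − (-1.743519)·(-188.3) = 57.484213

57.484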